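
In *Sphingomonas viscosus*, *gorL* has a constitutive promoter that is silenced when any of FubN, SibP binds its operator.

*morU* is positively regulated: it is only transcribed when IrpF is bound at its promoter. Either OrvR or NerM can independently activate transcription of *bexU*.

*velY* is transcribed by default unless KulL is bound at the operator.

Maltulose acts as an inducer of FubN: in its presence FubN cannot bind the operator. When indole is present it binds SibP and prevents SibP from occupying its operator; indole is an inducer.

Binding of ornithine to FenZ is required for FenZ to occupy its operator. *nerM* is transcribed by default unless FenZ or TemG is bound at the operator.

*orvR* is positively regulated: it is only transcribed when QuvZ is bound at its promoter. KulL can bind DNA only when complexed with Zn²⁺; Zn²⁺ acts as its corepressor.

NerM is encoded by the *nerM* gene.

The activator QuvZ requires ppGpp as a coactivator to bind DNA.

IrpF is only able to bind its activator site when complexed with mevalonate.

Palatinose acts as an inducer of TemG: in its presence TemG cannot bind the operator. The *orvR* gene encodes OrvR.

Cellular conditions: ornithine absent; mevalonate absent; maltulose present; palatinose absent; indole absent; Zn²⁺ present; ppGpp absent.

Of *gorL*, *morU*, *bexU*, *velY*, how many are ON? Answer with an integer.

Maltulose is present, so FubN is inactive.
Indole is absent, so SibP is active.
With repressor SibP bound, *gorL* is not transcribed.
→ *gorL* is OFF.
Mevalonate is absent, so IrpF is inactive.
Required activator IrpF is absent, so *morU* is not transcribed.
→ *morU* is OFF.
ppGpp is absent, so QuvZ is inactive.
Required activator QuvZ is absent, so *orvR* is not transcribed.
So OrvR is not produced.
Ornithine is absent, so FenZ is inactive.
Palatinose is absent, so TemG is active.
With repressor TemG bound, *nerM* is not transcribed.
So NerM is not produced.
No activator is available at the *bexU* promoter, so *bexU* is not transcribed.
→ *bexU* is OFF.
Zn²⁺ is present, so KulL is active.
With repressor KulL bound, *velY* is not transcribed.
→ *velY* is OFF.
0 of the 4 genes are transcribed.

0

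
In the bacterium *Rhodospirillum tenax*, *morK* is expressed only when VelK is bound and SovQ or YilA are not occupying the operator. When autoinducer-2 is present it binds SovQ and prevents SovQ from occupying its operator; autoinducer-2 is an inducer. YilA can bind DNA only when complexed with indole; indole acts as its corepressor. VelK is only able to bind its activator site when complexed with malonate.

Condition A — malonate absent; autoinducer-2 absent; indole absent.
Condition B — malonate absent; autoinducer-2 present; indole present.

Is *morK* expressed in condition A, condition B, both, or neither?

neither

Condition A:
Malonate is absent, so VelK is inactive.
Autoinducer-2 is absent, so SovQ is active.
Indole is absent, so YilA is inactive.
With repressor SovQ bound, *morK* is not transcribed.
→ *morK* is OFF in A.
Condition B:
Malonate is absent, so VelK is inactive.
Autoinducer-2 is present, so SovQ is inactive.
Indole is present, so YilA is active.
With repressor YilA bound, *morK* is not transcribed.
→ *morK* is OFF in B.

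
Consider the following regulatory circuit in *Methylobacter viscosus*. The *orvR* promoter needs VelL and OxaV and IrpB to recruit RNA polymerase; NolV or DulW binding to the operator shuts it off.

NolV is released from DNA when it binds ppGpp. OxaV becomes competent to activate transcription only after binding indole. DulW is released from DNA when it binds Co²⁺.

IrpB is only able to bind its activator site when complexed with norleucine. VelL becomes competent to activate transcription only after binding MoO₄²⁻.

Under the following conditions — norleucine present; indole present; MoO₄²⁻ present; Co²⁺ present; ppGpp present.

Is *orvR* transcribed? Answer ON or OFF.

ON

MoO₄²⁻ is present, so VelL is active.
ppGpp is present, so NolV is inactive.
Indole is present, so OxaV is active.
Co²⁺ is present, so DulW is inactive.
Norleucine is present, so IrpB is active.
No repressor is bound and VelL and OxaV and IrpB are active, so *orvR* is transcribed.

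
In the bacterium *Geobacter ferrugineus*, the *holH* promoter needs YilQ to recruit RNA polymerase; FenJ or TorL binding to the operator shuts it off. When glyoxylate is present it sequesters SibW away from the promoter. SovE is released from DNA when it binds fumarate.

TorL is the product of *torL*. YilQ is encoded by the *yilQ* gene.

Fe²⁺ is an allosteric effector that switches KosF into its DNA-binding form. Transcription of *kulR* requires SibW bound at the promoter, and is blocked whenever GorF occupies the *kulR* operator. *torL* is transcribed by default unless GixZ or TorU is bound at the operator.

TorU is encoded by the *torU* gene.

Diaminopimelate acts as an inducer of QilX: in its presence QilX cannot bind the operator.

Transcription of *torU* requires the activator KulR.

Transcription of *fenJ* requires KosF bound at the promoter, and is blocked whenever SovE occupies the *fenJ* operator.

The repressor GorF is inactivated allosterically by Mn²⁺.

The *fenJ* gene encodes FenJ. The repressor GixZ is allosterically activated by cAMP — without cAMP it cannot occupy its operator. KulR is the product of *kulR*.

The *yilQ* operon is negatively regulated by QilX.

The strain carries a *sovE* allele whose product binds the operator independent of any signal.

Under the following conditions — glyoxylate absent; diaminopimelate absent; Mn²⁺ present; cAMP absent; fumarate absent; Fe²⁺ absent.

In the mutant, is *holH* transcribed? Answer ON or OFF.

OFF

Diaminopimelate is absent, so QilX is active.
With repressor QilX bound, *yilQ* is not transcribed.
So YilQ is not produced.
SovE is constitutively active in this strain.
Fe²⁺ is absent, so KosF is inactive.
With repressor SovE bound, *fenJ* is not transcribed.
So FenJ is not produced.
cAMP is absent, so GixZ is inactive.
Glyoxylate is absent, so SibW is active.
Mn²⁺ is present, so GorF is inactive.
No repressor is bound and SibW is active, so *kulR* is transcribed.
So KulR is produced and active.
No repressor is bound and KulR is active, so *torU* is transcribed.
So TorU is produced and active.
With repressor TorU bound, *torL* is not transcribed.
So TorL is not produced.
Required activator YilQ is absent, so *holH* is not transcribed.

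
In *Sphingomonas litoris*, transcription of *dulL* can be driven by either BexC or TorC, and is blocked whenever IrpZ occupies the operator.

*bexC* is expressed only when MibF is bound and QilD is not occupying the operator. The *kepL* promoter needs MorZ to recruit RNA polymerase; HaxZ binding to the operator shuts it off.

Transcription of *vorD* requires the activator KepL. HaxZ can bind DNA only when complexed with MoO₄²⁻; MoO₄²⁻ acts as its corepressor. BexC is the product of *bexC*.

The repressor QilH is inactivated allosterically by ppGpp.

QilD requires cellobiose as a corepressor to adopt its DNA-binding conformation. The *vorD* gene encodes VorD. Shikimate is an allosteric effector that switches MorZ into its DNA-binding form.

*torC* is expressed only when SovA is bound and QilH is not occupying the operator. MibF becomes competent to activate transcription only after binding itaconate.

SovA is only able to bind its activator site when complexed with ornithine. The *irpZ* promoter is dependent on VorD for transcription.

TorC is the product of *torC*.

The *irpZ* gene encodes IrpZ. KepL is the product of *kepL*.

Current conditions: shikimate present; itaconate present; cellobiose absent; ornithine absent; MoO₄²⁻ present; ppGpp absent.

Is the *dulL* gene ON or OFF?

ON

MoO₄²⁻ is present, so HaxZ is active.
Shikimate is present, so MorZ is active.
With repressor HaxZ bound, *kepL* is not transcribed.
So KepL is not produced.
Required activator KepL is absent, so *vorD* is not transcribed.
So VorD is not produced.
Required activator VorD is absent, so *irpZ* is not transcribed.
So IrpZ is not produced.
Itaconate is present, so MibF is active.
Cellobiose is absent, so QilD is inactive.
No repressor is bound and MibF is active, so *bexC* is transcribed.
So BexC is produced and active.
Ornithine is absent, so SovA is inactive.
ppGpp is absent, so QilH is active.
With repressor QilH bound, *torC* is not transcribed.
So TorC is not produced.
Activator BexC is present, so *dulL* is transcribed.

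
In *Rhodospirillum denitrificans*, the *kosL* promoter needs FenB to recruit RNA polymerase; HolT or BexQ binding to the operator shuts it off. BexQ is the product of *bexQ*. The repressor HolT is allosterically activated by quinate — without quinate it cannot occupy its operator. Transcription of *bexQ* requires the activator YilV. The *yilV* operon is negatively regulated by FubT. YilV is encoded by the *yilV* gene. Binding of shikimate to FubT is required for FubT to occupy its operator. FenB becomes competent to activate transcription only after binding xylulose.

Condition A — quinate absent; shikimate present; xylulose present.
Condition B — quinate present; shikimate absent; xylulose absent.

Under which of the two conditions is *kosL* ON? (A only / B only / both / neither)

A only

Condition A:
Quinate is absent, so HolT is inactive.
Shikimate is present, so FubT is active.
With repressor FubT bound, *yilV* is not transcribed.
So YilV is not produced.
Required activator YilV is absent, so *bexQ* is not transcribed.
So BexQ is not produced.
Xylulose is present, so FenB is active.
No repressor is bound and FenB is active, so *kosL* is transcribed.
→ *kosL* is ON in A.
Condition B:
Quinate is present, so HolT is active.
Shikimate is absent, so FubT is inactive.
With no repressor bound, *yilV* is transcribed.
So YilV is produced and active.
No repressor is bound and YilV is active, so *bexQ* is transcribed.
So BexQ is produced and active.
Xylulose is absent, so FenB is inactive.
With repressor HolT bound, *kosL* is not transcribed.
→ *kosL* is OFF in B.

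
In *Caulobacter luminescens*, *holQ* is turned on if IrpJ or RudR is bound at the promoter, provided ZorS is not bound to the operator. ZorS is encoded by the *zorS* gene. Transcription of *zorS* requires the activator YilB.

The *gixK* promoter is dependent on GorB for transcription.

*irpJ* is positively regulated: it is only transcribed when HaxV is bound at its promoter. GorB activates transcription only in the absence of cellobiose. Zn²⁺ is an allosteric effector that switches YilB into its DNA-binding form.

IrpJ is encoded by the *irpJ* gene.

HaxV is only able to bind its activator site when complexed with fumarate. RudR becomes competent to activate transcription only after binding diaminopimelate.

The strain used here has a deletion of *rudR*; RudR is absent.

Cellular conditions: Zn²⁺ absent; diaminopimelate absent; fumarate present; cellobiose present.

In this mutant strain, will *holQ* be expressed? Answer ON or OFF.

Fumarate is present, so HaxV is active.
No repressor is bound and HaxV is active, so *irpJ* is transcribed.
So IrpJ is produced and active.
RudR is non-functional in this strain, so it has no effect.
Zn²⁺ is absent, so YilB is inactive.
Required activator YilB is absent, so *zorS* is not transcribed.
So ZorS is not produced.
Activator IrpJ is present, so *holQ* is transcribed.

ON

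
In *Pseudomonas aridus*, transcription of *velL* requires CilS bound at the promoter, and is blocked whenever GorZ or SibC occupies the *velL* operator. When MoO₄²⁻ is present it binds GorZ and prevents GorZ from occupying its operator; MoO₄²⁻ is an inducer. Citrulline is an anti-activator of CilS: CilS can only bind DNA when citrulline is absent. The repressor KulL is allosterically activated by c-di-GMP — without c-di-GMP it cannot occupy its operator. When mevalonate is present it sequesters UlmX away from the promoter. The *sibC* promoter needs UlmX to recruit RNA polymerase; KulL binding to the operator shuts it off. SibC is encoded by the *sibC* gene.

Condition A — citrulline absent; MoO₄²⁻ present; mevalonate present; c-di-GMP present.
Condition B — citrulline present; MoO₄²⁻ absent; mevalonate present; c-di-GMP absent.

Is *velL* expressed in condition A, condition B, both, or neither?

Condition A:
Citrulline is absent, so CilS is active.
MoO₄²⁻ is present, so GorZ is inactive.
Mevalonate is present, so UlmX is inactive.
c-di-GMP is present, so KulL is active.
With repressor KulL bound, *sibC* is not transcribed.
So SibC is not produced.
No repressor is bound and CilS is active, so *velL* is transcribed.
→ *velL* is ON in A.
Condition B:
Citrulline is present, so CilS is inactive.
MoO₄²⁻ is absent, so GorZ is active.
Mevalonate is present, so UlmX is inactive.
c-di-GMP is absent, so KulL is inactive.
Required activator UlmX is absent, so *sibC* is not transcribed.
So SibC is not produced.
With repressor GorZ bound, *velL* is not transcribed.
→ *velL* is OFF in B.

A only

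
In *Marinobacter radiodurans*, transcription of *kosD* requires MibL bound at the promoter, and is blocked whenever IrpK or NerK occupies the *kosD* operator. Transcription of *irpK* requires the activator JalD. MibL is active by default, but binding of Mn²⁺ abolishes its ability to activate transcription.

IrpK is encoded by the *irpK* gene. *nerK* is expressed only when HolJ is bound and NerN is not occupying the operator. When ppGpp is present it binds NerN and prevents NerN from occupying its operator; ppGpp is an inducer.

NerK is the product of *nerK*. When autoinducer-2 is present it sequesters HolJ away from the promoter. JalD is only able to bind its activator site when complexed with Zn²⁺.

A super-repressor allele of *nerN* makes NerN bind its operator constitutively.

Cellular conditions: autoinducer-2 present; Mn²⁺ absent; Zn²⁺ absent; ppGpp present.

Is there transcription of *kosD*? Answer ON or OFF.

Mn²⁺ is absent, so MibL is active.
Zn²⁺ is absent, so JalD is inactive.
Required activator JalD is absent, so *irpK* is not transcribed.
So IrpK is not produced.
NerN is constitutively active in this strain.
Autoinducer-2 is present, so HolJ is inactive.
With repressor NerN bound, *nerK* is not transcribed.
So NerK is not produced.
No repressor is bound and MibL is active, so *kosD* is transcribed.

ON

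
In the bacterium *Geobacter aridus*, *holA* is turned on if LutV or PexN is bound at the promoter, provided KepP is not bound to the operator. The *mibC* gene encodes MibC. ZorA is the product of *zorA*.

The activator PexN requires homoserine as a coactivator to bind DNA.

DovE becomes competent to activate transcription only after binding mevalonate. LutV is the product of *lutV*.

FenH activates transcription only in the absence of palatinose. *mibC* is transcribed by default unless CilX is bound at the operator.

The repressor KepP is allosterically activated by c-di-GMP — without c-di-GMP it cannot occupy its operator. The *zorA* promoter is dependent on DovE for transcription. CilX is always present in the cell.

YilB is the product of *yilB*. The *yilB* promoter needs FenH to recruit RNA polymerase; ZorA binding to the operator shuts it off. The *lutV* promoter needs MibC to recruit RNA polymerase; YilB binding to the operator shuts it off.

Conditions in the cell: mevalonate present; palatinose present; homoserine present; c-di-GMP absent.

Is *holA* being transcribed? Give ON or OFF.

c-di-GMP is absent, so KepP is inactive.
Mevalonate is present, so DovE is active.
No repressor is bound and DovE is active, so *zorA* is transcribed.
So ZorA is produced and active.
Palatinose is present, so FenH is inactive.
With repressor ZorA bound, *yilB* is not transcribed.
So YilB is not produced.
CilX is produced constitutively and is active.
With repressor CilX bound, *mibC* is not transcribed.
So MibC is not produced.
Required activator MibC is absent, so *lutV* is not transcribed.
So LutV is not produced.
Homoserine is present, so PexN is active.
Activator PexN is present, so *holA* is transcribed.

ON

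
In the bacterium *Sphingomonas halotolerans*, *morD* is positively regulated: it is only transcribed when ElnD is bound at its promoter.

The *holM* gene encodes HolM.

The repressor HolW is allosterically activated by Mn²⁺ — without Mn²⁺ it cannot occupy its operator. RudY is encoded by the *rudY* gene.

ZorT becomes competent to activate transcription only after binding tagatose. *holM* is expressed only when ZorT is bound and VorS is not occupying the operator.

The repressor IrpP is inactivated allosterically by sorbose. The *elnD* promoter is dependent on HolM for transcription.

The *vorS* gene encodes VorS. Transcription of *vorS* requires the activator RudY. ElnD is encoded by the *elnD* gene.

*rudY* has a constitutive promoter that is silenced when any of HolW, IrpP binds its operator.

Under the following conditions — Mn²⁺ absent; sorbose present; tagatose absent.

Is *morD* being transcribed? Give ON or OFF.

OFF

Mn²⁺ is absent, so HolW is inactive.
Sorbose is present, so IrpP is inactive.
With no repressor bound, *rudY* is transcribed.
So RudY is produced and active.
No repressor is bound and RudY is active, so *vorS* is transcribed.
So VorS is produced and active.
Tagatose is absent, so ZorT is inactive.
With repressor VorS bound, *holM* is not transcribed.
So HolM is not produced.
Required activator HolM is absent, so *elnD* is not transcribed.
So ElnD is not produced.
Required activator ElnD is absent, so *morD* is not transcribed.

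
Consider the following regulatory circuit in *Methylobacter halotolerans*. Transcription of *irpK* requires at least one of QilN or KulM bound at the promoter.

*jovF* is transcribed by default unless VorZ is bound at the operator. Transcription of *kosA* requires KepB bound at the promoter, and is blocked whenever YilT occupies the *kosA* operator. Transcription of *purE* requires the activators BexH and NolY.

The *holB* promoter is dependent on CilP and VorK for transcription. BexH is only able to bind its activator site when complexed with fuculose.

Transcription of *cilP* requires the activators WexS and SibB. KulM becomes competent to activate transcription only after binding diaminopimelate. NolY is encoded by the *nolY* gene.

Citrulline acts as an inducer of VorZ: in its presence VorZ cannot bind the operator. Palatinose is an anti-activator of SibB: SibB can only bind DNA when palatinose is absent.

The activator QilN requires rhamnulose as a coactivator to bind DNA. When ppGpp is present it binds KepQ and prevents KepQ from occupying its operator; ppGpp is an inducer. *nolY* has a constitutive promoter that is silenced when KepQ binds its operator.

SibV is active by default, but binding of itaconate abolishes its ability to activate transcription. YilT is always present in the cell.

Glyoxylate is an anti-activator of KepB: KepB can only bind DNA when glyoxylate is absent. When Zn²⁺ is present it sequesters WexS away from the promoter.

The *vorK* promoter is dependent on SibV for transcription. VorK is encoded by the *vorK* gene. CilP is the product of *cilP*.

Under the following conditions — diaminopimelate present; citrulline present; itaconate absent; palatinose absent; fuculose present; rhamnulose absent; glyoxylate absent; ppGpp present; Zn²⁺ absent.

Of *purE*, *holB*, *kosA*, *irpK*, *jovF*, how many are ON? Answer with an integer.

Fuculose is present, so BexH is active.
ppGpp is present, so KepQ is inactive.
With no repressor bound, *nolY* is transcribed.
So NolY is produced and active.
No repressor is bound and BexH and NolY are active, so *purE* is transcribed.
→ *purE* is ON.
Zn²⁺ is absent, so WexS is active.
Palatinose is absent, so SibB is active.
No repressor is bound and WexS and SibB are active, so *cilP* is transcribed.
So CilP is produced and active.
Itaconate is absent, so SibV is active.
No repressor is bound and SibV is active, so *vorK* is transcribed.
So VorK is produced and active.
No repressor is bound and CilP and VorK are active, so *holB* is transcribed.
→ *holB* is ON.
YilT is produced constitutively and is active.
Glyoxylate is absent, so KepB is active.
With repressor YilT bound, *kosA* is not transcribed.
→ *kosA* is OFF.
Rhamnulose is absent, so QilN is inactive.
Diaminopimelate is present, so KulM is active.
Activator KulM is present, so *irpK* is transcribed.
→ *irpK* is ON.
Citrulline is present, so VorZ is inactive.
With no repressor bound, *jovF* is transcribed.
→ *jovF* is ON.
4 of the 5 genes are transcribed.

4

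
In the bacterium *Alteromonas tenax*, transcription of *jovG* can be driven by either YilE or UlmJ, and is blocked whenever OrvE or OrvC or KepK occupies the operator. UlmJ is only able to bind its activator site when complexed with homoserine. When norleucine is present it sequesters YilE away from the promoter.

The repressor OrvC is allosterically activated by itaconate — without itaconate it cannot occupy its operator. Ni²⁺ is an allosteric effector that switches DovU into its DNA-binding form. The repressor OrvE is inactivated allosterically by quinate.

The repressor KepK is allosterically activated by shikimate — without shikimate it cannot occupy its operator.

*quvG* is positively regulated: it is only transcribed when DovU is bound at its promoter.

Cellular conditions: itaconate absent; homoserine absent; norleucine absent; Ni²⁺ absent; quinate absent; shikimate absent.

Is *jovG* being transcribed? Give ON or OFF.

Quinate is absent, so OrvE is active.
Norleucine is absent, so YilE is active.
Itaconate is absent, so OrvC is inactive.
Shikimate is absent, so KepK is inactive.
Homoserine is absent, so UlmJ is inactive.
With repressor OrvE bound, *jovG* is not transcribed.

OFF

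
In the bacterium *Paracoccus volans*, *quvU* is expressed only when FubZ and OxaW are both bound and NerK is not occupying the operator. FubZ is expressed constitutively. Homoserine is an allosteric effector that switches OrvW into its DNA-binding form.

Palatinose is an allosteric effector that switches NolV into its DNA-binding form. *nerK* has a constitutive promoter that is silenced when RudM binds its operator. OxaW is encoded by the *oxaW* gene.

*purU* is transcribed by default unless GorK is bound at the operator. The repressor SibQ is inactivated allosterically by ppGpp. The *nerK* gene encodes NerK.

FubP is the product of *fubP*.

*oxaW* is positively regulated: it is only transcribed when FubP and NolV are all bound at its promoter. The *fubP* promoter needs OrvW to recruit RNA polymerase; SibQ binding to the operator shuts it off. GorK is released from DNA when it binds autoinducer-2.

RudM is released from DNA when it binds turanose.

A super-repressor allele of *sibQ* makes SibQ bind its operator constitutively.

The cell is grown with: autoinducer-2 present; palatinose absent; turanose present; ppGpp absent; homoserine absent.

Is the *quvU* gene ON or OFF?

FubZ is produced constitutively and is active.
Turanose is present, so RudM is inactive.
With no repressor bound, *nerK* is transcribed.
So NerK is produced and active.
Homoserine is absent, so OrvW is inactive.
SibQ is constitutively active in this strain.
With repressor SibQ bound, *fubP* is not transcribed.
So FubP is not produced.
Palatinose is absent, so NolV is inactive.
Required activator FubP is absent, so *oxaW* is not transcribed.
So OxaW is not produced.
With repressor NerK bound, *quvU* is not transcribed.

OFF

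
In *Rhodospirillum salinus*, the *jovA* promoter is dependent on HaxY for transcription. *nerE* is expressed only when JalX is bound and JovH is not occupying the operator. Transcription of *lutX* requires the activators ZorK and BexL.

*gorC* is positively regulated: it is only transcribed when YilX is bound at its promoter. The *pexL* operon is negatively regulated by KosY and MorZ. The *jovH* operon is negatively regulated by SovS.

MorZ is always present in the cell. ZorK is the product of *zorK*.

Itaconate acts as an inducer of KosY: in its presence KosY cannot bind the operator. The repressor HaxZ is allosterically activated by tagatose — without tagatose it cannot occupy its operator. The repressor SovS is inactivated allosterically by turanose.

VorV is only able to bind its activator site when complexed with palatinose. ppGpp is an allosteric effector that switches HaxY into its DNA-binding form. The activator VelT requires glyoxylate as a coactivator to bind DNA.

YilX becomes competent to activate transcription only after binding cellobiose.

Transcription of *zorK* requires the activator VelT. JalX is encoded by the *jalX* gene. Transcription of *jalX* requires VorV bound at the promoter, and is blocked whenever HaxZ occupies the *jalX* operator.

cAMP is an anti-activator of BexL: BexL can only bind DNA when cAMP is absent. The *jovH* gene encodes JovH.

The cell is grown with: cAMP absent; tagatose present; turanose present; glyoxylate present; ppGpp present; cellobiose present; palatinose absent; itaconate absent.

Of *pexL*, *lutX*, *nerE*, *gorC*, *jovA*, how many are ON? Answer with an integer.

3

Itaconate is absent, so KosY is active.
MorZ is produced constitutively and is active.
With repressor KosY bound, *pexL* is not transcribed.
→ *pexL* is OFF.
Glyoxylate is present, so VelT is active.
No repressor is bound and VelT is active, so *zorK* is transcribed.
So ZorK is produced and active.
cAMP is absent, so BexL is active.
No repressor is bound and ZorK and BexL are active, so *lutX* is transcribed.
→ *lutX* is ON.
Turanose is present, so SovS is inactive.
With no repressor bound, *jovH* is transcribed.
So JovH is produced and active.
Palatinose is absent, so VorV is inactive.
Tagatose is present, so HaxZ is active.
With repressor HaxZ bound, *jalX* is not transcribed.
So JalX is not produced.
With repressor JovH bound, *nerE* is not transcribed.
→ *nerE* is OFF.
Cellobiose is present, so YilX is active.
No repressor is bound and YilX is active, so *gorC* is transcribed.
→ *gorC* is ON.
ppGpp is present, so HaxY is active.
No repressor is bound and HaxY is active, so *jovA* is transcribed.
→ *jovA* is ON.
3 of the 5 genes are transcribed.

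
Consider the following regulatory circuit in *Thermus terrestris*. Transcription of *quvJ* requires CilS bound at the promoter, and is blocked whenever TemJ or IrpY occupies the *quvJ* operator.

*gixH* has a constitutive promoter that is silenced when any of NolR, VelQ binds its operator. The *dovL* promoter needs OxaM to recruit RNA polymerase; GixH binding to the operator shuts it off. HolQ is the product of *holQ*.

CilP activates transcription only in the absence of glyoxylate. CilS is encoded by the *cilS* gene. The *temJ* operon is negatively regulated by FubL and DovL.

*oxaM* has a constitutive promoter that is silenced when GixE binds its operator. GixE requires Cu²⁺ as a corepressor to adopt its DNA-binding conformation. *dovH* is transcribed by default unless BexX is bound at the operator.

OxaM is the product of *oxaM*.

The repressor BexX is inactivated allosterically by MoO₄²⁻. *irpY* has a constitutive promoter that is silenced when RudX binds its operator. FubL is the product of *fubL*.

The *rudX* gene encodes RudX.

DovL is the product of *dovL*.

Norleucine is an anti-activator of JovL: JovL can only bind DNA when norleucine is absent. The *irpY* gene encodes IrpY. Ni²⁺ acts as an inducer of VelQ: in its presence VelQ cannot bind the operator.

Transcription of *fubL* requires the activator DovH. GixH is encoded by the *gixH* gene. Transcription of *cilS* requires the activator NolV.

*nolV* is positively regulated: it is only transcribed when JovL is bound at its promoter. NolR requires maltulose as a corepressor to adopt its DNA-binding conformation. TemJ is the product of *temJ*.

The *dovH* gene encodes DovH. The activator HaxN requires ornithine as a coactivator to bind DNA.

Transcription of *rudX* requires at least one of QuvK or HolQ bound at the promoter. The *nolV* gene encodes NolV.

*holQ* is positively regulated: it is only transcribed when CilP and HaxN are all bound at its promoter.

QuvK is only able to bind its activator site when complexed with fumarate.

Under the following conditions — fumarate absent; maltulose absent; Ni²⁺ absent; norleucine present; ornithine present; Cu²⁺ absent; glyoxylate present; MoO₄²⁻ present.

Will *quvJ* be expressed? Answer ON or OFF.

OFF

MoO₄²⁻ is present, so BexX is inactive.
With no repressor bound, *dovH* is transcribed.
So DovH is produced and active.
No repressor is bound and DovH is active, so *fubL* is transcribed.
So FubL is produced and active.
Cu²⁺ is absent, so GixE is inactive.
With no repressor bound, *oxaM* is transcribed.
So OxaM is produced and active.
Maltulose is absent, so NolR is inactive.
Ni²⁺ is absent, so VelQ is active.
With repressor VelQ bound, *gixH* is not transcribed.
So GixH is not produced.
No repressor is bound and OxaM is active, so *dovL* is transcribed.
So DovL is produced and active.
With repressor FubL bound, *temJ* is not transcribed.
So TemJ is not produced.
Fumarate is absent, so QuvK is inactive.
Glyoxylate is present, so CilP is inactive.
Ornithine is present, so HaxN is active.
Required activator CilP is absent, so *holQ* is not transcribed.
So HolQ is not produced.
No activator is available at the *rudX* promoter, so *rudX* is not transcribed.
So RudX is not produced.
With no repressor bound, *irpY* is transcribed.
So IrpY is produced and active.
Norleucine is present, so JovL is inactive.
Required activator JovL is absent, so *nolV* is not transcribed.
So NolV is not produced.
Required activator NolV is absent, so *cilS* is not transcribed.
So CilS is not produced.
With repressor IrpY bound, *quvJ* is not transcribed.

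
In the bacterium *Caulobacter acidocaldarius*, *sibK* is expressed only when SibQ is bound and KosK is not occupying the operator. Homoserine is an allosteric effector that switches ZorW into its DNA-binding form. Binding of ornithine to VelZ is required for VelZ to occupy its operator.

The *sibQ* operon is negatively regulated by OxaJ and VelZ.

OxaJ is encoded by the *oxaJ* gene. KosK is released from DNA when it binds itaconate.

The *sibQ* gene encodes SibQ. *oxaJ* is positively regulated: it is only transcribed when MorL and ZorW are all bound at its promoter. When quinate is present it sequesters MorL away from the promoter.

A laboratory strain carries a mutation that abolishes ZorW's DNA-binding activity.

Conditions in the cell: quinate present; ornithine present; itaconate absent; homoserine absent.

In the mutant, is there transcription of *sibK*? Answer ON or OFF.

OFF

Quinate is present, so MorL is inactive.
ZorW is non-functional in this strain, so it has no effect.
Required activator MorL is absent, so *oxaJ* is not transcribed.
So OxaJ is not produced.
Ornithine is present, so VelZ is active.
With repressor VelZ bound, *sibQ* is not transcribed.
So SibQ is not produced.
Itaconate is absent, so KosK is active.
With repressor KosK bound, *sibK* is not transcribed.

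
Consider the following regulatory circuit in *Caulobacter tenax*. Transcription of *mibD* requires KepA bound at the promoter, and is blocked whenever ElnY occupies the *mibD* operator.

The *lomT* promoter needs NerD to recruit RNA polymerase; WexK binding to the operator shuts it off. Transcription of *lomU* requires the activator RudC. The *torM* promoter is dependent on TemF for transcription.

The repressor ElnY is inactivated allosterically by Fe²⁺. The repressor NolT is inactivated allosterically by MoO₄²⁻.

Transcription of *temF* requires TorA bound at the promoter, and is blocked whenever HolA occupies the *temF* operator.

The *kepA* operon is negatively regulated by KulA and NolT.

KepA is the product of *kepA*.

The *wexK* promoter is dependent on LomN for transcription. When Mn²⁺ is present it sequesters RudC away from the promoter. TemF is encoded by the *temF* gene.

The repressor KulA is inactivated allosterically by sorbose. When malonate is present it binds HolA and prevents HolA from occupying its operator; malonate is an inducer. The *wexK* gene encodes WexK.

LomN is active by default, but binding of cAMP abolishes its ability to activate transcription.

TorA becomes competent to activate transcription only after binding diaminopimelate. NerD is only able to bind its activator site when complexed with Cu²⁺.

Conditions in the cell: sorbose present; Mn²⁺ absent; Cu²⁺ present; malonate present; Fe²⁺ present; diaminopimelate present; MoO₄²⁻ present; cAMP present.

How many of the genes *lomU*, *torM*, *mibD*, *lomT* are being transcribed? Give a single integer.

Mn²⁺ is absent, so RudC is active.
No repressor is bound and RudC is active, so *lomU* is transcribed.
→ *lomU* is ON.
Diaminopimelate is present, so TorA is active.
Malonate is present, so HolA is inactive.
No repressor is bound and TorA is active, so *temF* is transcribed.
So TemF is produced and active.
No repressor is bound and TemF is active, so *torM* is transcribed.
→ *torM* is ON.
Fe²⁺ is present, so ElnY is inactive.
Sorbose is present, so KulA is inactive.
MoO₄²⁻ is present, so NolT is inactive.
With no repressor bound, *kepA* is transcribed.
So KepA is produced and active.
No repressor is bound and KepA is active, so *mibD* is transcribed.
→ *mibD* is ON.
Cu²⁺ is present, so NerD is active.
cAMP is present, so LomN is inactive.
Required activator LomN is absent, so *wexK* is not transcribed.
So WexK is not produced.
No repressor is bound and NerD is active, so *lomT* is transcribed.
→ *lomT* is ON.
4 of the 4 genes are transcribed.

4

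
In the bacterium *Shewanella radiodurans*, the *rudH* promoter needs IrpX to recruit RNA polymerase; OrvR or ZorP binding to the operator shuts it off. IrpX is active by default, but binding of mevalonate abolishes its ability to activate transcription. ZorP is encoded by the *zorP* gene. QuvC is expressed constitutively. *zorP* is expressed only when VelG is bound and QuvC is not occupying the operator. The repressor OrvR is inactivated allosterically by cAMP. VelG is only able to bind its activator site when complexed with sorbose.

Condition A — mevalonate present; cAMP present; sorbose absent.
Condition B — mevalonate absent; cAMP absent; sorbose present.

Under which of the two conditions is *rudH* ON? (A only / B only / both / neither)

Condition A:
Mevalonate is present, so IrpX is inactive.
cAMP is present, so OrvR is inactive.
QuvC is produced constitutively and is active.
Sorbose is absent, so VelG is inactive.
With repressor QuvC bound, *zorP* is not transcribed.
So ZorP is not produced.
Required activator IrpX is absent, so *rudH* is not transcribed.
→ *rudH* is OFF in A.
Condition B:
Mevalonate is absent, so IrpX is active.
cAMP is absent, so OrvR is active.
QuvC is produced constitutively and is active.
Sorbose is present, so VelG is active.
With repressor QuvC bound, *zorP* is not transcribed.
So ZorP is not produced.
With repressor OrvR bound, *rudH* is not transcribed.
→ *rudH* is OFF in B.

neither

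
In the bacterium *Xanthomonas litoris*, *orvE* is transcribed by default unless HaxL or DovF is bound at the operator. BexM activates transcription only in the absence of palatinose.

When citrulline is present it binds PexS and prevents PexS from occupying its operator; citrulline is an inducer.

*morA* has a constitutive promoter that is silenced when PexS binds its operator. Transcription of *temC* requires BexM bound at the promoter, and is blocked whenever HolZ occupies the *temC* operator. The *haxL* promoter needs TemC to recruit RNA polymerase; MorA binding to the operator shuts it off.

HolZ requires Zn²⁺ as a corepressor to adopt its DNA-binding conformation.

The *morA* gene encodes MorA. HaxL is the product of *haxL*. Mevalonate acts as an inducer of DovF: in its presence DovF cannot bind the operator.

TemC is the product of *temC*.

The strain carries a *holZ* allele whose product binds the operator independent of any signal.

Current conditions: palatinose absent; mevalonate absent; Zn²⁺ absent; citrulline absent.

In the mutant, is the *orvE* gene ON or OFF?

OFF

Palatinose is absent, so BexM is active.
HolZ is constitutively active in this strain.
With repressor HolZ bound, *temC* is not transcribed.
So TemC is not produced.
Citrulline is absent, so PexS is active.
With repressor PexS bound, *morA* is not transcribed.
So MorA is not produced.
Required activator TemC is absent, so *haxL* is not transcribed.
So HaxL is not produced.
Mevalonate is absent, so DovF is active.
With repressor DovF bound, *orvE* is not transcribed.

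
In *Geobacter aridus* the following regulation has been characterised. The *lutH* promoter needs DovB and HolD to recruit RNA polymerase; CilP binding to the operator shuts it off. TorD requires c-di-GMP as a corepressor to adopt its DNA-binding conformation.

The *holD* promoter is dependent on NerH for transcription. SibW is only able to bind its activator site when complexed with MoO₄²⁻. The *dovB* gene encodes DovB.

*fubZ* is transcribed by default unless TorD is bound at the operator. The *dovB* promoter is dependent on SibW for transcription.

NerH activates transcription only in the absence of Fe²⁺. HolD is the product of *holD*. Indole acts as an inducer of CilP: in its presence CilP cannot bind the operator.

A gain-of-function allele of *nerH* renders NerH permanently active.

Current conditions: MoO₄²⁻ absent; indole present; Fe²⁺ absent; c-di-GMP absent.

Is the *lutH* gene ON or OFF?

OFF

Indole is present, so CilP is inactive.
MoO₄²⁻ is absent, so SibW is inactive.
Required activator SibW is absent, so *dovB* is not transcribed.
So DovB is not produced.
NerH is constitutively active in this strain.
No repressor is bound and NerH is active, so *holD* is transcribed.
So HolD is produced and active.
Required activator DovB is absent, so *lutH* is not transcribed.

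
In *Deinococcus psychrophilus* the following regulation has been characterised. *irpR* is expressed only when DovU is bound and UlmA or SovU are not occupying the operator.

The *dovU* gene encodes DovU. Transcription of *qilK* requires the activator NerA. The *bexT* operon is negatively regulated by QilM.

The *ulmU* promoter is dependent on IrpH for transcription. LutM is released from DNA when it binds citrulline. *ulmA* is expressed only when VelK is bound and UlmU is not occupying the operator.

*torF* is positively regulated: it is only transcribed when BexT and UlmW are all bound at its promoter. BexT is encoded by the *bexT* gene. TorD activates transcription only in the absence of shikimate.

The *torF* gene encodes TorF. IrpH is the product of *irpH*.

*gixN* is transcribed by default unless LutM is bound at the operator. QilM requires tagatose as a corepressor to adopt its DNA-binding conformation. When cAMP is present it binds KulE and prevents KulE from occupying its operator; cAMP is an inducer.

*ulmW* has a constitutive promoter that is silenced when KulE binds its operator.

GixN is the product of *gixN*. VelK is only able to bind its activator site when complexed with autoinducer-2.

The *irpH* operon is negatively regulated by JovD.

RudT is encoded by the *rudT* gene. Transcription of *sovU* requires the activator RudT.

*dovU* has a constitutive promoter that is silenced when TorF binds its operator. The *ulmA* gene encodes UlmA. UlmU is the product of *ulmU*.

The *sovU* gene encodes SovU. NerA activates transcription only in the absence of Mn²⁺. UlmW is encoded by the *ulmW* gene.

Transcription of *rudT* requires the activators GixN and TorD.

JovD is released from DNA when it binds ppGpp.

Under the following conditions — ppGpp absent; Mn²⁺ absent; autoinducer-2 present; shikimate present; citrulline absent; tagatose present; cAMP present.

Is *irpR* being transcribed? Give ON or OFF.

Tagatose is present, so QilM is active.
With repressor QilM bound, *bexT* is not transcribed.
So BexT is not produced.
cAMP is present, so KulE is inactive.
With no repressor bound, *ulmW* is transcribed.
So UlmW is produced and active.
Required activator BexT is absent, so *torF* is not transcribed.
So TorF is not produced.
With no repressor bound, *dovU* is transcribed.
So DovU is produced and active.
ppGpp is absent, so JovD is active.
With repressor JovD bound, *irpH* is not transcribed.
So IrpH is not produced.
Required activator IrpH is absent, so *ulmU* is not transcribed.
So UlmU is not produced.
Autoinducer-2 is present, so VelK is active.
No repressor is bound and VelK is active, so *ulmA* is transcribed.
So UlmA is produced and active.
Citrulline is absent, so LutM is active.
With repressor LutM bound, *gixN* is not transcribed.
So GixN is not produced.
Shikimate is present, so TorD is inactive.
Required activator GixN is absent, so *rudT* is not transcribed.
So RudT is not produced.
Required activator RudT is absent, so *sovU* is not transcribed.
So SovU is not produced.
With repressor UlmA bound, *irpR* is not transcribed.

OFF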